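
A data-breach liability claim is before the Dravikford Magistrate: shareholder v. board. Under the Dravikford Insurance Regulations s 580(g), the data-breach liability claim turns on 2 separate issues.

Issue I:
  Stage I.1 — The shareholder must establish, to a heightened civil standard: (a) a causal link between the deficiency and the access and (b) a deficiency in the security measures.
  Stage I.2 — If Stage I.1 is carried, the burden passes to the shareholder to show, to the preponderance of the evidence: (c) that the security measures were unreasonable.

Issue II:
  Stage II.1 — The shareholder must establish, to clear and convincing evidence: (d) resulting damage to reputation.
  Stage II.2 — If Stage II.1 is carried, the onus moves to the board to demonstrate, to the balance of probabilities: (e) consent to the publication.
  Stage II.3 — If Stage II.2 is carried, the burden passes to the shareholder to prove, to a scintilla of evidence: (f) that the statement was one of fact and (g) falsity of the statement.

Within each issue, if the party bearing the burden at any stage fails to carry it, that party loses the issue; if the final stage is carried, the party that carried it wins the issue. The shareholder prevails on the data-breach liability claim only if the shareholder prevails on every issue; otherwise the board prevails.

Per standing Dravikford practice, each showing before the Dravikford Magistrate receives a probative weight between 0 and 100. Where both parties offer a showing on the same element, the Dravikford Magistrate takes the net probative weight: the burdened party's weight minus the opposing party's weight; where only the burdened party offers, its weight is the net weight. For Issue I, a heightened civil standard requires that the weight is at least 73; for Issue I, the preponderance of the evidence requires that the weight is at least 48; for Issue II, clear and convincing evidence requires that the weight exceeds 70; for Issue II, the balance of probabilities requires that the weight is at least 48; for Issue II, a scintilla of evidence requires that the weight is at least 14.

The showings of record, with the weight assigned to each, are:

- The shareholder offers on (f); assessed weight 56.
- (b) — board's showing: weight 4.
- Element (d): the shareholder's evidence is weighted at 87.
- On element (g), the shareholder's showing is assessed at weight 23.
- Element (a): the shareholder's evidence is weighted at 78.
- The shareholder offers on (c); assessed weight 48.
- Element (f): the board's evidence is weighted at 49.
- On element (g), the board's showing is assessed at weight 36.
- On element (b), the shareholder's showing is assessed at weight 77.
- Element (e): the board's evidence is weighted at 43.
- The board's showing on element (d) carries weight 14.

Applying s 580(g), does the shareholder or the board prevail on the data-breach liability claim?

shareholder

— Issue I —
Stage I.1 (shareholder, a heightened civil standard, weight is at least 73): (a) 78 ≥ 73 — meets; (b) net 77−4=73 ≥ 73 — meets.
  Stage I.1 is satisfied; the shareholder continues to bear the burden.
Stage I.2 (shareholder, the preponderance of the evidence, weight is at least 48): (c) 48 ≥ 48 — meets.
  Stage I.2 carried; the final stage is satisfied.
Every stage carried; the shareholder prevails on this issue.
— Issue II —
Stage II.1 — burden on shareholder; standard: clear and convincing evidence (weight exceeds 70).
    (d): 87 − 14 = 73 > 70 [met]
  Stage II.1 is satisfied; the onus moves to the board.
Stage II.2 — burden on board; standard: the balance of probabilities (weight is at least 48).
    (e): 43 < 48 [not met]
  Not every element is met, so the board fails to carry Stage II.2.
The analysis ends at Stage II.2; the shareholder prevails on this issue.
Per-issue: Issue I → shareholder; Issue II → shareholder. The shareholder must prevail on every issue; overall, the shareholder prevails.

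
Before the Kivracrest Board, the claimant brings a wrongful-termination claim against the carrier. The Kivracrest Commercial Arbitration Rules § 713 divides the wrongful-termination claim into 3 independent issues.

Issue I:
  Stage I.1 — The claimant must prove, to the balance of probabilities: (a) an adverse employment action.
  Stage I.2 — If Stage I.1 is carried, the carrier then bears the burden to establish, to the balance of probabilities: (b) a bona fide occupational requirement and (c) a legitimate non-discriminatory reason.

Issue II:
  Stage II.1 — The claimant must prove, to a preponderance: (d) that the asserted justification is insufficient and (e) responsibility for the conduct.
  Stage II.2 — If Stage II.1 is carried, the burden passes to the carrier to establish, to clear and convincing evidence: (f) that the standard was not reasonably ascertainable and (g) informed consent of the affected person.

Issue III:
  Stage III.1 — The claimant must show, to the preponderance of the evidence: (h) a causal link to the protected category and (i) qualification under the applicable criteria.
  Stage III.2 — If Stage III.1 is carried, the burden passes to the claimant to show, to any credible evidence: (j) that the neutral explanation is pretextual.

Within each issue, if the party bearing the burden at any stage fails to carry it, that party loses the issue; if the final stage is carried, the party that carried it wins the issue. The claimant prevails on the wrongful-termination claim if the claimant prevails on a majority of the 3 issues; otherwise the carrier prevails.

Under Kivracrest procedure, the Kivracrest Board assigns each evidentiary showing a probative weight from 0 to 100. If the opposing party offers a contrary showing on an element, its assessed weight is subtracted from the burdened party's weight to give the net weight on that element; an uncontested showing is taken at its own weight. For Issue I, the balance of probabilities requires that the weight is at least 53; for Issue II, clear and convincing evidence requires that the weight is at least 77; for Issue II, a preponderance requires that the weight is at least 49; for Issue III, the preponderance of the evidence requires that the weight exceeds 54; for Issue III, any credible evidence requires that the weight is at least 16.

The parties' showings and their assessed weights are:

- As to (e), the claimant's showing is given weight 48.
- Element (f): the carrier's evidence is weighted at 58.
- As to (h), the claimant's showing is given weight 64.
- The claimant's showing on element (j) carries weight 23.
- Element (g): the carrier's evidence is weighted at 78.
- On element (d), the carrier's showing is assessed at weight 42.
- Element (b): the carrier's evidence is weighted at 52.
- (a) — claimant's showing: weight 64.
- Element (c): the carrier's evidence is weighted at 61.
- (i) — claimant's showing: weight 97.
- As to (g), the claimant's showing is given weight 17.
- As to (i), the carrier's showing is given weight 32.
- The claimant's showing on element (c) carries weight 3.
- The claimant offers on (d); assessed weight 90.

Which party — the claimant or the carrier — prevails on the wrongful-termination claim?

claimant

— Issue I —
Stage I.1 (claimant, the balance of probabilities, weight is at least 53): (a) 64 ≥ 53 — meets.
  Stage I.1 is satisfied; the onus moves to the carrier.
Stage I.2 (carrier, the balance of probabilities, weight is at least 53): (b) 52 < 53 — fails; (c) net 61−3=58 ≥ 53 — meets.
  Not every element is met, so the carrier fails to carry Stage I.2.
So the claimant prevails on this issue.
— Issue II —
Stage II.1 — burden on claimant; standard: a preponderance (weight is at least 49).
    (d): 90 − 42 = 48 < 49 [not met]
    (e): 48 < 49 [not met]
  The claimant does not carry Stage II.1.
So the carrier prevails on this issue.
— Issue III —
At Stage III.1 the claimant must meet the preponderance of the evidence (weight exceeds 54): on (h) the weight is 64, which does exceed 54, so (h) meets the standard; on (i) the weight is 97 less the opposing 32 gives net 65, which does exceed 54, so (i) meets the standard.
  Stage III.1 is satisfied; the claimant continues to bear the burden.
At Stage III.2 the claimant must meet any credible evidence (weight is at least 16): on (j) the weight is 23, ≥ 16, so (j) meets the standard.
  All elements met at the final stage.
With every stage satisfied, the claimant prevails on this issue.
Per-issue: Issue I → claimant; Issue II → carrier; Issue III → claimant. The claimant must prevail on a majority of issues; overall, the claimant prevails.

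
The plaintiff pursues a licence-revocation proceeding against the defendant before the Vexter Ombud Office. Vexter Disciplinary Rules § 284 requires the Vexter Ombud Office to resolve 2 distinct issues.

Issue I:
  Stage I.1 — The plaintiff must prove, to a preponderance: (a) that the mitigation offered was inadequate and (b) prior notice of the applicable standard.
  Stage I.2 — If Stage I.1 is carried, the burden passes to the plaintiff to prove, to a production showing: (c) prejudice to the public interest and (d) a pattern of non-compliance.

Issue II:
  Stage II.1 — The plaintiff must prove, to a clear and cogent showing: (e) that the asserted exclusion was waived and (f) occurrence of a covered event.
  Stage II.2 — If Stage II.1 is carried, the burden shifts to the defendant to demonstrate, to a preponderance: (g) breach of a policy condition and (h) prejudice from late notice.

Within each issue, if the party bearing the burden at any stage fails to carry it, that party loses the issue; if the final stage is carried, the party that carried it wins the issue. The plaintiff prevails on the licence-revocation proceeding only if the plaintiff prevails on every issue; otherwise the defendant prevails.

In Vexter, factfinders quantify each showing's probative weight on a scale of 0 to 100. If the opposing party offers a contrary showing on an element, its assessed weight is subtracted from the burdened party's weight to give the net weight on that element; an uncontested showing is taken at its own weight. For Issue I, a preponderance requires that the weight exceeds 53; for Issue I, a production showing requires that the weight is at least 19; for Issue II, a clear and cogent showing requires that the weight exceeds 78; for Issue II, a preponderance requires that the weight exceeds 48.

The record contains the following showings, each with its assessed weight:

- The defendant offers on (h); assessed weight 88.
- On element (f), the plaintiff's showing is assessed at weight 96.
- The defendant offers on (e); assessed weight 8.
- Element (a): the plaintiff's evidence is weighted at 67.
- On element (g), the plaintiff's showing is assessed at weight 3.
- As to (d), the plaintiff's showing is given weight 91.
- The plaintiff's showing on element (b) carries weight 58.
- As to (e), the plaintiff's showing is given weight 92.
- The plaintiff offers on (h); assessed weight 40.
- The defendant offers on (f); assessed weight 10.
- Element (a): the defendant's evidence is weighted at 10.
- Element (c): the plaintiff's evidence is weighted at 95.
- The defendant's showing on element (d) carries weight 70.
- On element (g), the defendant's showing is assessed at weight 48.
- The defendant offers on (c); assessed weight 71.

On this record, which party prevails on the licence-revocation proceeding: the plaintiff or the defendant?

plaintiff

— Issue I —
Stage I.1 (plaintiff, a preponderance, weight exceeds 53): (a) net 67−10=57 > 53 — meets; (b) 58 > 53 — meets.
  Stage I.1 carried; the burden remains with the plaintiff.
Stage I.2 (plaintiff, a production showing, weight is at least 19): (c) net 95−71=24 ≥ 19 — meets; (d) net 91−70=21 ≥ 19 — meets.
  All elements met at the final stage.
All stages carried — the plaintiff prevails on this issue.
— Issue II —
At Stage II.1 the plaintiff must meet a clear and cogent showing (weight exceeds 78): on (e) the weight is 92 less the opposing 8 gives net 84, which does exceed 78, so (e) meets the standard; on (f) the weight is 96 less the opposing 10 gives net 86, > 78, so (f) meets the standard.
  All elements met. The burden passes to the defendant.
At Stage II.2 the defendant must meet a preponderance (weight exceeds 48): on (g) the weight is 48 less the opposing 3 gives net 45, which does not exceed 48, so (g) does not meet the standard; on (h) the weight is 88 less the opposing 40 gives net 48, which does not exceed 48, so (h) does not meet the standard.
  Not every element is met, so the defendant fails to carry Stage II.2.
The analysis ends at Stage II.2; the plaintiff prevails on this issue.
Per-issue: Issue I → plaintiff; Issue II → plaintiff. The plaintiff must prevail on every issue; overall, the plaintiff prevails.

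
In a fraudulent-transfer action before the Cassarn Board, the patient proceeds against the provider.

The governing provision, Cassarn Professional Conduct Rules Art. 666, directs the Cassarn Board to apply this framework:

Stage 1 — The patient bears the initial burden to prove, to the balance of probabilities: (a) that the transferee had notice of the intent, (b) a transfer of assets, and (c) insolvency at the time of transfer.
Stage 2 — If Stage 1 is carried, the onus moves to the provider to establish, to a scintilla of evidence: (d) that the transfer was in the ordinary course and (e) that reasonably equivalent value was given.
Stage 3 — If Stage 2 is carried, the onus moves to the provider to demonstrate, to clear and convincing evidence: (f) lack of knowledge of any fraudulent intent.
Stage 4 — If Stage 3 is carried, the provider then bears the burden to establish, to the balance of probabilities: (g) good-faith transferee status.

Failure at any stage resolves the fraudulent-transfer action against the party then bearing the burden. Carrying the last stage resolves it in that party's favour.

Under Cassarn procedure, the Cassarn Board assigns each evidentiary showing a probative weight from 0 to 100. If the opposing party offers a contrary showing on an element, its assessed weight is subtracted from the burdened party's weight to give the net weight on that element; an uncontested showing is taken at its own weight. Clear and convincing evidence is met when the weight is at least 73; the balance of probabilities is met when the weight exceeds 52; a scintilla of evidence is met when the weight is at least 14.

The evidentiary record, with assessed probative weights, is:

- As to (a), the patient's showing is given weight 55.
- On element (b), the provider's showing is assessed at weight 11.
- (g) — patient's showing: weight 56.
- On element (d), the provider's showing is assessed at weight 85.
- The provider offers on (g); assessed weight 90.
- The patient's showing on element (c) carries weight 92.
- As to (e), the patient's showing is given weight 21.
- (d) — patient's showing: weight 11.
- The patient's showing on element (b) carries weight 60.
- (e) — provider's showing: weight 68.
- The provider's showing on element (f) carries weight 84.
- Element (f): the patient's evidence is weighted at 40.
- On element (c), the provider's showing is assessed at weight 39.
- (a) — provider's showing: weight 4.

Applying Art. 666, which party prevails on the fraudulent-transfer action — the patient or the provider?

Stage 1 — burden on patient; standard: the balance of probabilities (weight exceeds 52).
    (a): 55 − 4 = 51 ≤ 52 [not met]
    (b): 60 − 11 = 49 ≤ 52 [not met]
    (c): 92 − 39 = 53 > 52 [met]
  Not every element is met, so the patient fails to carry Stage 1.
The analysis ends at Stage 1; the provider prevails.

provider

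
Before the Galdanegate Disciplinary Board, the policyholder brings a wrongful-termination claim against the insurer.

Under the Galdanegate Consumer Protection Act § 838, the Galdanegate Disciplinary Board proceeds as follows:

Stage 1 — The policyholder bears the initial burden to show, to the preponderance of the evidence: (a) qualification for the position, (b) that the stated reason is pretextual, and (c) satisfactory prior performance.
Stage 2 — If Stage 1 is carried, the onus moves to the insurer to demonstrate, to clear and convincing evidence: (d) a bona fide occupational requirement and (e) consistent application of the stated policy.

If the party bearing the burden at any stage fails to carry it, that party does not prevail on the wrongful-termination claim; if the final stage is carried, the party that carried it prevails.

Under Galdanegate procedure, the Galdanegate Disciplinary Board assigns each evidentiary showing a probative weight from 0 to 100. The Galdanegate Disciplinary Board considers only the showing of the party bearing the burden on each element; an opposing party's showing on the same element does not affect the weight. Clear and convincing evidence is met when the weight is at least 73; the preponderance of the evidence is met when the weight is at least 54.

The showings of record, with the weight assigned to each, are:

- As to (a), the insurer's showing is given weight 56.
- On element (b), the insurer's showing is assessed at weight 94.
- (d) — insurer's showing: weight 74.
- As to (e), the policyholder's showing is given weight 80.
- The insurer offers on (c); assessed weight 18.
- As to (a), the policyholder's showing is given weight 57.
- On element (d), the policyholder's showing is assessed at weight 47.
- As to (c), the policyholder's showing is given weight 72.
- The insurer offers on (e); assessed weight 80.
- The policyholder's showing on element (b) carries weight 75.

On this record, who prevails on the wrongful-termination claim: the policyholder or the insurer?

insurer

Stage 1 (policyholder, the preponderance of the evidence, weight is at least 54): (a) 57 (insurer's 56 disregarded) ≥ 54 — meets; (b) 75 (insurer's 94 disregarded) ≥ 54 — meets; (c) 72 (insurer's 18 disregarded) ≥ 54 — meets.
  Stage 1 carried; the burden shifts to the insurer.
Stage 2 (insurer, clear and convincing evidence, weight is at least 73): (d) 74 (policyholder's 47 disregarded) ≥ 73 — meets; (e) 80 (policyholder's 80 disregarded) ≥ 73 — meets.
  All elements met at the final stage.
All stages carried — the insurer prevails.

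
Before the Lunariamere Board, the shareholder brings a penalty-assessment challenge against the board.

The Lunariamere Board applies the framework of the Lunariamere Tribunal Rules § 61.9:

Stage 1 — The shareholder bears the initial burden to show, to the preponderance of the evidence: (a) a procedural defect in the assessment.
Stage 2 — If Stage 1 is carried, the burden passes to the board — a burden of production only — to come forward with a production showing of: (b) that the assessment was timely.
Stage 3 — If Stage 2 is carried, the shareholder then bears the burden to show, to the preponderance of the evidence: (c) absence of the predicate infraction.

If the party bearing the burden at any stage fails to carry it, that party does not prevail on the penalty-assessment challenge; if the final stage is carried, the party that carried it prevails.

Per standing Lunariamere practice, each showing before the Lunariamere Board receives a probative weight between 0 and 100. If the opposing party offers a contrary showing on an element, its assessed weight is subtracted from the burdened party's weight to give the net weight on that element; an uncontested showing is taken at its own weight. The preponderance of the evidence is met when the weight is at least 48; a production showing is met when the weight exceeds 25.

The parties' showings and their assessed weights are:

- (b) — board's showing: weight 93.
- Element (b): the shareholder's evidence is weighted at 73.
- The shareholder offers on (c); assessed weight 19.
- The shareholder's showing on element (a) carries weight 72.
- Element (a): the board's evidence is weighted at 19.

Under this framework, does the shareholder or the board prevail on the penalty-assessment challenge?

At Stage 1 the shareholder must meet the preponderance of the evidence (weight is at least 48): on (a) the weight is 72 less the opposing 19 gives net 53, which does reach 48, so (a) meets the standard.
  Stage 1 is satisfied; the onus moves to the board.
At Stage 2 the board must meet a production showing (weight exceeds 25): on (b) the weight is 93 less the opposing 73 gives net 20, ≤ 25, so (b) does not meet the standard.
  Stage 2 not carried; the board fails its burden.
The analysis ends at Stage 2; the shareholder prevails.

shareholder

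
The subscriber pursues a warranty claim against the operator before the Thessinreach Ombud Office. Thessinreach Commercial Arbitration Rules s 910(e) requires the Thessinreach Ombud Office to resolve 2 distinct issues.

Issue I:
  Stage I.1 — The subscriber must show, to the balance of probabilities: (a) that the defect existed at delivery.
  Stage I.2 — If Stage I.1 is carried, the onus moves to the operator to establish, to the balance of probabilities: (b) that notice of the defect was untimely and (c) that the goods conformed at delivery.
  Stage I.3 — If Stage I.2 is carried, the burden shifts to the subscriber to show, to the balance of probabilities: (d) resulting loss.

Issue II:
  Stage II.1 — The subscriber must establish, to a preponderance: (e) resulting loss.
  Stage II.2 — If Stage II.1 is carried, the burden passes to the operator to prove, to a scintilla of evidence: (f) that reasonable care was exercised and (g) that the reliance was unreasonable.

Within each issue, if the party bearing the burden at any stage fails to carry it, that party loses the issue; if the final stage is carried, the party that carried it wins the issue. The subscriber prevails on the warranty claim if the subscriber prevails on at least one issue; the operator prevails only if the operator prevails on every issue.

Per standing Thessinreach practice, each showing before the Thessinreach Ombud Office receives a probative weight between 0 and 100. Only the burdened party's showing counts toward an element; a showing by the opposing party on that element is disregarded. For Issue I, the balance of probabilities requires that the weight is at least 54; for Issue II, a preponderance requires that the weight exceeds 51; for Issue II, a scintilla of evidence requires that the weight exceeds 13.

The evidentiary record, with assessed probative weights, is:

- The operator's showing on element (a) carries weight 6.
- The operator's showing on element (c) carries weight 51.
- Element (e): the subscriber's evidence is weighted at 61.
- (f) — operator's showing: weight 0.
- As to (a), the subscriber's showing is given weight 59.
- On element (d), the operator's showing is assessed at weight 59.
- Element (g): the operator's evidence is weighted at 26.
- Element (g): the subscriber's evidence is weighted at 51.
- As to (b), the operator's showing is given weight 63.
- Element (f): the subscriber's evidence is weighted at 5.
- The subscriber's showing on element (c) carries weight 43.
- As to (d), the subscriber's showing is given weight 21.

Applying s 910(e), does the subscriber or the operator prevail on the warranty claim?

— Issue I —
At Stage I.1 the subscriber must meet the balance of probabilities (weight is at least 54): on (a) the weight is 59 (the operator's 6 is given no effect), ≥ 54, so (a) meets the standard.
  All elements met. The burden passes to the operator.
At Stage I.2 the operator must meet the balance of probabilities (weight is at least 54): on (b) the weight is 63, which does reach 54, so (b) meets the standard; on (c) the weight is 51 (the subscriber's 43 is given no effect), which does not reach 54, so (c) does not meet the standard.
  Stage I.2 not carried; the operator fails its burden.
The subscriber prevails on this issue.
— Issue II —
At Stage II.1 the subscriber must meet a preponderance (weight exceeds 51): on (e) the weight is 61, > 51, so (e) meets the standard.
  Stage II.1 carried; the burden shifts to the operator.
At Stage II.2 the operator must meet a scintilla of evidence (weight exceeds 13): on (f) the weight is 0 (the subscriber's 5 is given no effect), ≤ 13, so (f) does not meet the standard; on (g) the weight is 26 (the subscriber's 51 is given no effect), > 13, so (g) meets the standard.
  Not every element is met, so the operator fails to carry Stage II.2.
The analysis ends at Stage II.2; the subscriber prevails on this issue.
Per-issue: Issue I → subscriber; Issue II → subscriber. The subscriber must prevail on at least one issue; overall, the subscriber prevails.

subscriber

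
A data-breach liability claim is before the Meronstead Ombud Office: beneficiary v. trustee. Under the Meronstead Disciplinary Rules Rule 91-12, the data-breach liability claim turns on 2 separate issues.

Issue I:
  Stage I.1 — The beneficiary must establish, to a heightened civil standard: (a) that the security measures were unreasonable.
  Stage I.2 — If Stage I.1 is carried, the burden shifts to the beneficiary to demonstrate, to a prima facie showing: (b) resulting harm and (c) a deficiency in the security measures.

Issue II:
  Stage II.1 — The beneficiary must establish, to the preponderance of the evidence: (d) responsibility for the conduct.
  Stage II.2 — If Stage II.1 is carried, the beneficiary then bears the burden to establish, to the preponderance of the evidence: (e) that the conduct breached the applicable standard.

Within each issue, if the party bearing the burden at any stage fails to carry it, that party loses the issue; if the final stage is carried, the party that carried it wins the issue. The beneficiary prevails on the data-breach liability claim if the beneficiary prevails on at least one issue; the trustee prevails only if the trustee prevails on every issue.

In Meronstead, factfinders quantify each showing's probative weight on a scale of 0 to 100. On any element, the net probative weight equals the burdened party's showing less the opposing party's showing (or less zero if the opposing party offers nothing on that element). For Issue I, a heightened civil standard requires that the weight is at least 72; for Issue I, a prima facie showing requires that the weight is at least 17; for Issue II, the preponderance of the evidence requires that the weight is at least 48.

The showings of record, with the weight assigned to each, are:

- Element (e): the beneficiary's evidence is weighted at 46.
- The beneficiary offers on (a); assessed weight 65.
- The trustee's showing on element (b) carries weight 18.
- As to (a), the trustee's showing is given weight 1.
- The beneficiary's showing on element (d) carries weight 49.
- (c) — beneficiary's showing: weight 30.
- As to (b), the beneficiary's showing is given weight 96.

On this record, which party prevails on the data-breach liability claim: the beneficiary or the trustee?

— Issue I —
At Stage I.1 the beneficiary must meet a heightened civil standard (weight is at least 72): on (a) the weight is 65 less the opposing 1 gives net 64, which does not reach 72, so (a) does not meet the standard.
  Not every element is met, so the beneficiary fails to carry Stage I.1.
The trustee prevails on this issue.
— Issue II —
At Stage II.1 the beneficiary must meet the preponderance of the evidence (weight is at least 48): on (d) the weight is 49, ≥ 48, so (d) meets the standard.
  All elements met. The beneficiary retains the burden for Stage II.2.
At Stage II.2 the beneficiary must meet the preponderance of the evidence (weight is at least 48): on (e) the weight is 46, < 48, so (e) does not meet the standard.
  The beneficiary does not carry Stage II.2.
The analysis ends at Stage II.2; the trustee prevails on this issue.
Per-issue: Issue I → trustee; Issue II → trustee. The beneficiary must prevail on at least one issue; overall, the trustee prevails.

trustee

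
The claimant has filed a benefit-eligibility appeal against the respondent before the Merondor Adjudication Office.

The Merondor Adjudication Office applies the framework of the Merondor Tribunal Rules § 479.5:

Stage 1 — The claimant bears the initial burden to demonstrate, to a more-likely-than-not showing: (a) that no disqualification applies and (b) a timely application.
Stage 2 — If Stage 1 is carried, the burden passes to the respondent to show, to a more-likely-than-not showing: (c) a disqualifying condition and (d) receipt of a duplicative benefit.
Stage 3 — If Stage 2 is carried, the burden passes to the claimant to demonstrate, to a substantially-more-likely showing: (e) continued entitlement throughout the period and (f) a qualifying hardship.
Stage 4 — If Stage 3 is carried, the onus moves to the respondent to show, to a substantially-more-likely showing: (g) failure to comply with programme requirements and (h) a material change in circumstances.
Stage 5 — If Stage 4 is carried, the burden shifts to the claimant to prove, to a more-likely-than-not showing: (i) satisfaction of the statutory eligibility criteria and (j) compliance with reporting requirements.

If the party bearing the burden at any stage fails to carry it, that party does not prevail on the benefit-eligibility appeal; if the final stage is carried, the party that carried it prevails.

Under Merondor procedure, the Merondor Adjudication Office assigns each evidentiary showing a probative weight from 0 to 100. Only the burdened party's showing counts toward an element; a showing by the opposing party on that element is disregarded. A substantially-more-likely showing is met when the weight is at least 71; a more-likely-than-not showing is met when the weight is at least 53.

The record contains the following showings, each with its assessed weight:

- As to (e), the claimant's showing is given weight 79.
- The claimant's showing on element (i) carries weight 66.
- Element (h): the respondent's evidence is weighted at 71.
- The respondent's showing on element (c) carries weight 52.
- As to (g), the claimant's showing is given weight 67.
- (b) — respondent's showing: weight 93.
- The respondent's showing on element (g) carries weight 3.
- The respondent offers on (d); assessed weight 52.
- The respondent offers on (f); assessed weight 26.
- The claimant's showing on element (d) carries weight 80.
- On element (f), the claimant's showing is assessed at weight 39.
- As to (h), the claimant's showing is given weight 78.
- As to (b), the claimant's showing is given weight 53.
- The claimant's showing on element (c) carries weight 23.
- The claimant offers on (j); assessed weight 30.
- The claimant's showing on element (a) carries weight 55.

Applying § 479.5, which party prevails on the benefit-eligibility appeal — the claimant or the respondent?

At Stage 1 the claimant must meet a more-likely-than-not showing (weight is at least 53): on (a) the weight is 55, ≥ 53, so (a) meets the standard; on (b) the weight is 53 (the respondent's 93 is given no effect), which does reach 53, so (b) meets the standard.
  All elements met. The burden passes to the respondent.
At Stage 2 the respondent must meet a more-likely-than-not showing (weight is at least 53): on (c) the weight is 52 (the claimant's 23 is given no effect), < 53, so (c) does not meet the standard; on (d) the weight is 52 (the claimant's 80 is given no effect), < 53, so (d) does not meet the standard.
  Stage 2 not carried; the respondent fails its burden.
The analysis ends at Stage 2; the claimant prevails.

claimant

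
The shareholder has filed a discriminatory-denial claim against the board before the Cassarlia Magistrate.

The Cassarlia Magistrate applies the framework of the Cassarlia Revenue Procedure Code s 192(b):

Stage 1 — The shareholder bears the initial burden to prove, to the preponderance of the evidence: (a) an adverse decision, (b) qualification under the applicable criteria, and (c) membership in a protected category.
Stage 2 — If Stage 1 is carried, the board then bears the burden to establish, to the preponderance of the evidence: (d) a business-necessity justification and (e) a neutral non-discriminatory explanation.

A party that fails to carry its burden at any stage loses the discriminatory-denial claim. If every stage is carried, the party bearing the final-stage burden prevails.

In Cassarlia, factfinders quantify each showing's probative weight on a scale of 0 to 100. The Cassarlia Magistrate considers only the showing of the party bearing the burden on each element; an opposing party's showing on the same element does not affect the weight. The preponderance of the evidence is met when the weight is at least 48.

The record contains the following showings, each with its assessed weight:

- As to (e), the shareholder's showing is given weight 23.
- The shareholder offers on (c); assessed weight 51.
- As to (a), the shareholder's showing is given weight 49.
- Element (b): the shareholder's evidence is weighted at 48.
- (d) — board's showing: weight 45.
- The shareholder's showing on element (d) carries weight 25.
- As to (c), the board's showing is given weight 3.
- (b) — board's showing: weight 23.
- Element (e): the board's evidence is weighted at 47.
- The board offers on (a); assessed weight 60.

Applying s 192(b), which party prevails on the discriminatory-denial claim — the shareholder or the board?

At Stage 1 the shareholder must meet the preponderance of the evidence (weight is at least 48): on (a) the weight is 49 (the board's 60 is given no effect), which does reach 48, so (a) meets the standard; on (b) the weight is 48 (the board's 23 is given no effect), ≥ 48, so (b) meets the standard; on (c) the weight is 51 (the board's 3 is given no effect), ≥ 48, so (c) meets the standard.
  Stage 1 carried; the burden shifts to the board.
At Stage 2 the board must meet the preponderance of the evidence (weight is at least 48): on (d) the weight is 45 (the shareholder's 25 is given no effect), < 48, so (d) does not meet the standard; on (e) the weight is 47 (the shareholder's 23 is given no effect), < 48, so (e) does not meet the standard.
  Stage 2 not carried; the board fails its burden.
So the shareholder prevails.

shareholder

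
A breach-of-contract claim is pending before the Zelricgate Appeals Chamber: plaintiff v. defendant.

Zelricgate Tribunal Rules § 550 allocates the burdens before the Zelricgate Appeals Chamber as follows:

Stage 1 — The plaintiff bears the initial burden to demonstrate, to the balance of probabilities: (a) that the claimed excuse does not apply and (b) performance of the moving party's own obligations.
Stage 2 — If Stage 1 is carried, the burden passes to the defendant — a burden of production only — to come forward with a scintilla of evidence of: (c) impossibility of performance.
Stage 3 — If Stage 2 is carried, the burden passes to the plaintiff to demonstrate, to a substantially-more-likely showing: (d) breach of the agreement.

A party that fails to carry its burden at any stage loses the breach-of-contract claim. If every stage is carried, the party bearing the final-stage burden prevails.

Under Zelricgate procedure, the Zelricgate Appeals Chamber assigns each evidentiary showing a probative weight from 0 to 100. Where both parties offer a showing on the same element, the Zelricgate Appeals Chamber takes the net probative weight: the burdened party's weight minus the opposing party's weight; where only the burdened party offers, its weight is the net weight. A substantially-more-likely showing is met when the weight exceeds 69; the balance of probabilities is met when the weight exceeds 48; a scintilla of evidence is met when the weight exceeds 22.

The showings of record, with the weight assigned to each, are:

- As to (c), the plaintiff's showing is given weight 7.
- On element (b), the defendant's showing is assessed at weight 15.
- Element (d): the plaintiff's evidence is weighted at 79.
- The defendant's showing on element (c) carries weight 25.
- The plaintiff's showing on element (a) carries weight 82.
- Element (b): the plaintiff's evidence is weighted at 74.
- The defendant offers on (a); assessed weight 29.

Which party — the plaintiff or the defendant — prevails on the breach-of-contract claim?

Stage 1 — burden on plaintiff; standard: the balance of probabilities (weight exceeds 48).
    (a): 82 − 29 = 53 > 48 [met]
    (b): 74 − 15 = 59 > 48 [met]
  All elements met. The burden passes to the defendant.
Stage 2 — burden on defendant; standard: a scintilla of evidence (weight exceeds 22).
    (c): 25 − 7 = 18 ≤ 22 [not met]
  Stage 2 not carried; the defendant fails its burden.
The analysis ends at Stage 2; the plaintiff prevails.

plaintiff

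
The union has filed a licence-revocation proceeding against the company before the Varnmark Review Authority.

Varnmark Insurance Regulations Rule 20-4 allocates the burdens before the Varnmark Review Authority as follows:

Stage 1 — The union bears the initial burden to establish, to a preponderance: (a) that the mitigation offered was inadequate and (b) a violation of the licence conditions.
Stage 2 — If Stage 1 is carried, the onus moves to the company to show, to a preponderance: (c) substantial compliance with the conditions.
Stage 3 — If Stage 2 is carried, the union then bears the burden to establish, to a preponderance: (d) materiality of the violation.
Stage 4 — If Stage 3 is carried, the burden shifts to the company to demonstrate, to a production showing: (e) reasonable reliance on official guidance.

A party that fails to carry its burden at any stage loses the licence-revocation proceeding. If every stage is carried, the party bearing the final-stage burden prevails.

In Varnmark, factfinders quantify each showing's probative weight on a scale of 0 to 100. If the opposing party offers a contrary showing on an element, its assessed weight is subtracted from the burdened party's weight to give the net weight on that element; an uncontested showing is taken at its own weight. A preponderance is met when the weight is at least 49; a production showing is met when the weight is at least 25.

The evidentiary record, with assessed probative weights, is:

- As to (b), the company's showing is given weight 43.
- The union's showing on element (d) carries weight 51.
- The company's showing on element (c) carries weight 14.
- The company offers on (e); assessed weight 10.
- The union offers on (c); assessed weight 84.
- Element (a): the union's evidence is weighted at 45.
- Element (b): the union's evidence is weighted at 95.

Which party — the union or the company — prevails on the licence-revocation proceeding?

company

At Stage 1 the union must meet a preponderance (weight is at least 49): on (a) the weight is 45, < 49, so (a) does not meet the standard; on (b) the weight is 95 less the opposing 43 gives net 52, ≥ 49, so (b) meets the standard.
  The union does not carry Stage 1.
So the company prevails.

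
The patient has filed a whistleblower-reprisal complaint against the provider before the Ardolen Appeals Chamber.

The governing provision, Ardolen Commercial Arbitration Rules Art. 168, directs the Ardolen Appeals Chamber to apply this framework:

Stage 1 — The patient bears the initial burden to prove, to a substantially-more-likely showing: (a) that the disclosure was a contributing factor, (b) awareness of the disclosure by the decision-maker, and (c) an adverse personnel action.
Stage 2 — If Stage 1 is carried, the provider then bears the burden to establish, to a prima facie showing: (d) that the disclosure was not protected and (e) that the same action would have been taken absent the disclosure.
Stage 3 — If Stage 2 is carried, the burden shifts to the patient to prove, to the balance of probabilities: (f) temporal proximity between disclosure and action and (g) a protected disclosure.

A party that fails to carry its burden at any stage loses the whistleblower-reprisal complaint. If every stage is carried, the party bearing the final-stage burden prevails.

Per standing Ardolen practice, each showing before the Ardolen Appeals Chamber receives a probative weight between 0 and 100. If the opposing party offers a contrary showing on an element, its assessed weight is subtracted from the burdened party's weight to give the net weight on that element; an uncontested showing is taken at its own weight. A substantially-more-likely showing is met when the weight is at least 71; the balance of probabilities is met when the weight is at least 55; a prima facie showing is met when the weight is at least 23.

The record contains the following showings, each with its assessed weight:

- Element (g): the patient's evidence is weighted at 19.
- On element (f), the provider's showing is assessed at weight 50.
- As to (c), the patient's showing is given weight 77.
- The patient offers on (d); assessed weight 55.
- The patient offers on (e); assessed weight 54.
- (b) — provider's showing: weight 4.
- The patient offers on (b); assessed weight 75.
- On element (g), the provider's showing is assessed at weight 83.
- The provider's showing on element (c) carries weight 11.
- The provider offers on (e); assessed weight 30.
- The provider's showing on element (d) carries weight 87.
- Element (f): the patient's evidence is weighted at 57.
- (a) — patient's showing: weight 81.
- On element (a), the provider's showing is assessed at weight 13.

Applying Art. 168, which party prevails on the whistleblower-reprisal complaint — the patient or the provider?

Stage 1 (patient, a substantially-more-likely showing, weight is at least 71): (a) net 81−13=68 < 71 — fails; (b) net 75−4=71 ≥ 71 — meets; (c) net 77−11=66 < 71 — fails.
  Stage 1 not carried; the patient fails its burden.
The analysis ends at Stage 1; the provider prevails.

provider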